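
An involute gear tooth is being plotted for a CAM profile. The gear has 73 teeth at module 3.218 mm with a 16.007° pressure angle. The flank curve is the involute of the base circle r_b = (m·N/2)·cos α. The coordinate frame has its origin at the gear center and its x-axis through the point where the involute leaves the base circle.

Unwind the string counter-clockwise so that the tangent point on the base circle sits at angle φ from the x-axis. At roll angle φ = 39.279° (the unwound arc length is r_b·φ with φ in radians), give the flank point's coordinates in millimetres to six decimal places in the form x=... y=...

pitch radius r_p = m·N/2 = 3.218·73/2 = 117.457000
base radius r_b = r_p·cos α = 117.457000·cos 16.007° = 112.902959
roll angle φ = 39.279° = 0.68554788 rad
x = r_b·(cos φ + φ·sin φ) = 112.902959·(0.77407230 + 0.68554788·0.63309720) = 136.397020
y = r_b·(sin φ − φ·cos φ) = 112.902959·(0.63309720 − 0.68554788·0.77407230) = 11.565054

x=136.397020 y=11.565054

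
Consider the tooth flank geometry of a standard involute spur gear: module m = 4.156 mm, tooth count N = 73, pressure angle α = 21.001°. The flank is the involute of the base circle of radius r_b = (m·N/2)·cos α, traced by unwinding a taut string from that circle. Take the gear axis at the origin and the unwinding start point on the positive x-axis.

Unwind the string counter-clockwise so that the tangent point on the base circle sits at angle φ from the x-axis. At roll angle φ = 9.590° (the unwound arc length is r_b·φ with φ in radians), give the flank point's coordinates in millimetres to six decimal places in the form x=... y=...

pitch radius r_p = m·N/2 = 4.156·73/2 = 151.694000
base radius r_b = r_p·cos α = 151.694000·cos 21.001° = 141.617600
roll angle φ = 9.590° = 0.16737708 rad
x = r_b·(cos φ + φ·sin φ) = 141.617600·(0.98602513 + 0.16737708·0.16659666) = 143.587443
y = r_b·(sin φ − φ·cos φ) = 141.617600·(0.16659666 − 0.16737708·0.98602513) = 0.220733

x=143.587443 y=0.220733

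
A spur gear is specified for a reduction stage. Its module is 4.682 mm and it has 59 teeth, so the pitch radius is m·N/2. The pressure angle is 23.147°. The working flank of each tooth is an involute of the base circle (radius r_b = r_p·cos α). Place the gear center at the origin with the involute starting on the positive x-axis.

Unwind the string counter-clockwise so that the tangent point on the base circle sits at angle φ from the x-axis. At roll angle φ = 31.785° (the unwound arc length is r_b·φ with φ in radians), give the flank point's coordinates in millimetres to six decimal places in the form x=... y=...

pitch radius r_p = m·N/2 = 4.682·59/2 = 138.119000
base radius r_b = r_p·cos α = 138.119000·cos 23.147° = 127.000331
roll angle φ = 31.785° = 0.55475290 rad
x = r_b·(cos φ + φ·sin φ) = 127.000331·(0.85003062 + 0.55475290·0.52673328) = 145.064532
y = r_b·(sin φ − φ·cos φ) = 127.000331·(0.52673328 − 0.55475290·0.85003062) = 7.007411

x=145.064532 y=7.007411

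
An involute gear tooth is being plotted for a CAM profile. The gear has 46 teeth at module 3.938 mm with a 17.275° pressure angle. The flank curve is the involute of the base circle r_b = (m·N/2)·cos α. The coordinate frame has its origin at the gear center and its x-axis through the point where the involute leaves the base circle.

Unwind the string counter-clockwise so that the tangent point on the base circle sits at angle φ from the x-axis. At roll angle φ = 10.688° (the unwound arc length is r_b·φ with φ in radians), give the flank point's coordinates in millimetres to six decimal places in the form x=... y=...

pitch radius r_p = m·N/2 = 3.938·46/2 = 90.574000
base radius r_b = r_p·cos α = 90.574000·cos 17.275° = 86.488249
roll angle φ = 10.688° = 0.18654079 rad
x = r_b·(cos φ + φ·sin φ) = 86.488249·(0.98265166 + 0.18654079·0.18546081) = 87.979969
y = r_b·(sin φ − φ·cos φ) = 86.488249·(0.18546081 − 0.18654079·0.98265166) = 0.186486

x=87.979969 y=0.186486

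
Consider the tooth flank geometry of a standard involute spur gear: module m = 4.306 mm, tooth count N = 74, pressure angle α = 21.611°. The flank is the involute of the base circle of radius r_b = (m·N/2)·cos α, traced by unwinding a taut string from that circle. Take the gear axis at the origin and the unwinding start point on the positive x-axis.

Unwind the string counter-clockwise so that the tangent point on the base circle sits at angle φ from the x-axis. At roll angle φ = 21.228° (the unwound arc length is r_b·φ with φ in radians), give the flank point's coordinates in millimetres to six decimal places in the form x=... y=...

pitch radius r_p = m·N/2 = 4.306·74/2 = 159.322000
base radius r_b = r_p·cos α = 159.322000·cos 21.611° = 148.122586
roll angle φ = 21.228° = 0.37049849 rad
x = r_b·(cos φ + φ·sin φ) = 148.122586·(0.93214697 + 0.37049849·0.36208015) = 157.942687
y = r_b·(sin φ − φ·cos φ) = 148.122586·(0.36208015 − 0.37049849·0.93214697) = 2.476772

x=157.942687 y=2.476772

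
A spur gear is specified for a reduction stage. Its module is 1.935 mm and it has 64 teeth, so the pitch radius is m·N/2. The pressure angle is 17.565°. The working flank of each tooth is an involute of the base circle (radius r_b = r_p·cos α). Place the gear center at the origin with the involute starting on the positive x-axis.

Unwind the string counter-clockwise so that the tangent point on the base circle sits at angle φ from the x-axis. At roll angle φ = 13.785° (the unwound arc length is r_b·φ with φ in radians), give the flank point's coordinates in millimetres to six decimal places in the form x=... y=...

x=60.716918 y=0.272465

pitch radius r_p = m·N/2 = 1.935·64/2 = 61.920000
base radius r_b = r_p·cos α = 61.920000·cos 17.565° = 59.032992
roll angle φ = 13.785° = 0.24059364 rad
x = r_b·(cos φ + φ·sin φ) = 59.032992·(0.97119669 + 0.24059364·0.23827921) = 60.716918
y = r_b·(sin φ − φ·cos φ) = 59.032992·(0.23827921 − 0.24059364·0.97119669) = 0.272465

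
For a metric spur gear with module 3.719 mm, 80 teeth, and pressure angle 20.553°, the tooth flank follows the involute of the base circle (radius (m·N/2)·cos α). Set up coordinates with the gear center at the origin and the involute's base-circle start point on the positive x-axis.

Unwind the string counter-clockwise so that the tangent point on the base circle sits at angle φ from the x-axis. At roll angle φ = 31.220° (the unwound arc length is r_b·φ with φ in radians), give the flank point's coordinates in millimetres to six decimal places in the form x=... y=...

pitch radius r_p = m·N/2 = 3.719·80/2 = 148.760000
base radius r_b = r_p·cos α = 148.760000·cos 20.553° = 139.291104
roll angle φ = 31.220° = 0.54489179 rad
x = r_b·(cos φ + φ·sin φ) = 139.291104·(0.85518338 + 0.54489179·0.51832556) = 158.459611
y = r_b·(sin φ − φ·cos φ) = 139.291104·(0.51832556 − 0.54489179·0.85518338) = 7.290935

x=158.459611 y=7.290935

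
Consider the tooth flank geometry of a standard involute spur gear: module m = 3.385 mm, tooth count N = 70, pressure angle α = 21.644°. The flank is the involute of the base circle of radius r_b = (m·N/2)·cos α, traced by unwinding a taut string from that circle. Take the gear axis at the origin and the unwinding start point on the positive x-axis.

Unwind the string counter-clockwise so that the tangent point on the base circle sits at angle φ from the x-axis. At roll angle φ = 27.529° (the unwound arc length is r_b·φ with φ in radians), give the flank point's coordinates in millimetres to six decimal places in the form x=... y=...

x=122.108477 y=3.978287

pitch radius r_p = m·N/2 = 3.385·70/2 = 118.475000
base radius r_b = r_p·cos α = 118.475000·cos 21.644° = 110.121744
roll angle φ = 27.529° = 0.48047169 rad
x = r_b·(cos φ + φ·sin φ) = 110.121744·(0.88677701 + 0.48047169·0.46219751) = 122.108477
y = r_b·(sin φ − φ·cos φ) = 110.121744·(0.46219751 − 0.48047169·0.88677701) = 3.978287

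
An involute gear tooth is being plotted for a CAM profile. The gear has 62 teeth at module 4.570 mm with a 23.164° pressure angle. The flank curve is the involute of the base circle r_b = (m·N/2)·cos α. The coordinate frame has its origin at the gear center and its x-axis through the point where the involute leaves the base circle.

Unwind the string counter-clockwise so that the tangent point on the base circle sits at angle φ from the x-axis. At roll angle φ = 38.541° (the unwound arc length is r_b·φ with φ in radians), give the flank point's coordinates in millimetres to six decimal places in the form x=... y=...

pitch radius r_p = m·N/2 = 4.570·62/2 = 141.670000
base radius r_b = r_p·cos α = 141.670000·cos 23.164° = 130.248944
roll angle φ = 38.541° = 0.67266735 rad
x = r_b·(cos φ + φ·sin φ) = 130.248944·(0.78216249 + 0.67266735·0.62307450) = 156.466020
y = r_b·(sin φ − φ·cos φ) = 130.248944·(0.62307450 − 0.67266735·0.78216249) = 12.626245

x=156.466020 y=12.626245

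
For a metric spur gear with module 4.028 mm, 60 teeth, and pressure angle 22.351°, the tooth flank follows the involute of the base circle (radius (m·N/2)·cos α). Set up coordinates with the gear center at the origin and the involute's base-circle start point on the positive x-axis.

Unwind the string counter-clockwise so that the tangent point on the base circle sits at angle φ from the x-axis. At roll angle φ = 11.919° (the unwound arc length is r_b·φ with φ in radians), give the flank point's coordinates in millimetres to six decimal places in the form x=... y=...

x=114.153608 y=0.333920

pitch radius r_p = m·N/2 = 4.028·60/2 = 120.840000
base radius r_b = r_p·cos α = 120.840000·cos 22.351° = 111.761483
roll angle φ = 11.919° = 0.20802579 rad
x = r_b·(cos φ + φ·sin φ) = 111.761483·(0.97844055 + 0.20802579·0.20652866) = 114.153608
y = r_b·(sin φ − φ·cos φ) = 111.761483·(0.20652866 − 0.20802579·0.97844055) = 0.333920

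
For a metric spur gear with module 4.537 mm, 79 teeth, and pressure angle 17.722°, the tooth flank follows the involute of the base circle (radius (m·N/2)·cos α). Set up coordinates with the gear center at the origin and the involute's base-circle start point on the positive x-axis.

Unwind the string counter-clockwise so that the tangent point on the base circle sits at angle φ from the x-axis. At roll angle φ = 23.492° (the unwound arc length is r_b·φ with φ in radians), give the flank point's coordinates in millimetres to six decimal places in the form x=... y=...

x=184.458334 y=3.856590

pitch radius r_p = m·N/2 = 4.537·79/2 = 179.211500
base radius r_b = r_p·cos α = 179.211500·cos 17.722° = 170.706959
roll angle φ = 23.492° = 0.41001275 rad
x = r_b·(cos φ + φ·sin φ) = 170.706959·(0.91711574 + 0.41001275·0.39862102) = 184.458334
y = r_b·(sin φ − φ·cos φ) = 170.706959·(0.39862102 − 0.41001275·0.91711574) = 3.856590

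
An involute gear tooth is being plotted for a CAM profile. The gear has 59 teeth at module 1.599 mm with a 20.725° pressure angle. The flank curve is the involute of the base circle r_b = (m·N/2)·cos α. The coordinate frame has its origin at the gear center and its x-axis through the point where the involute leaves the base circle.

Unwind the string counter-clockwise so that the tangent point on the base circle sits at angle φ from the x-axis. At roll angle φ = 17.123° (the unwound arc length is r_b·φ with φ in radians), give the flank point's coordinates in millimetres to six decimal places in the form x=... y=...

x=46.044469 y=0.389030

pitch radius r_p = m·N/2 = 1.599·59/2 = 47.170500
base radius r_b = r_p·cos α = 47.170500·cos 20.725° = 44.118083
roll angle φ = 17.123° = 0.29885273 rad
x = r_b·(cos φ + φ·sin φ) = 44.118083·(0.95567490 + 0.29885273·0.29442398) = 46.044469
y = r_b·(sin φ − φ·cos φ) = 44.118083·(0.29442398 − 0.29885273·0.95567490) = 0.389030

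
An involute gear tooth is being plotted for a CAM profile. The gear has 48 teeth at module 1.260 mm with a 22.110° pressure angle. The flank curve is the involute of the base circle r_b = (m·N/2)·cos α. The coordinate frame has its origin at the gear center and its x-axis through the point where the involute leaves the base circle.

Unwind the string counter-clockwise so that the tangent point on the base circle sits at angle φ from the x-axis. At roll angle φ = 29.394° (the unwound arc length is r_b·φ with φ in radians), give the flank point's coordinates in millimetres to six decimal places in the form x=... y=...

pitch radius r_p = m·N/2 = 1.260·48/2 = 30.240000
base radius r_b = r_p·cos α = 30.240000·cos 22.110° = 28.016240
roll angle φ = 29.394° = 0.51302208 rad
x = r_b·(cos φ + φ·sin φ) = 28.016240·(0.87126521 + 0.51302208·0.49081252) = 31.463999
y = r_b·(sin φ − φ·cos φ) = 28.016240·(0.49081252 − 0.51302208·0.87126521) = 1.228070

x=31.463999 y=1.228070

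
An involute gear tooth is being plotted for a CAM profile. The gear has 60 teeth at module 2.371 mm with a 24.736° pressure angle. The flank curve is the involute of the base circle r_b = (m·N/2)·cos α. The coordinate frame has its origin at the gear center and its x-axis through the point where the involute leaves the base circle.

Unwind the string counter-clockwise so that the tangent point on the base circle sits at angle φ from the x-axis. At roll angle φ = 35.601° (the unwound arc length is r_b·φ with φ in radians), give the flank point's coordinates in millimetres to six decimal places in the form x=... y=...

pitch radius r_p = m·N/2 = 2.371·60/2 = 71.130000
base radius r_b = r_p·cos α = 71.130000·cos 24.736° = 64.603498
roll angle φ = 35.601° = 0.62135467 rad
x = r_b·(cos φ + φ·sin φ) = 64.603498·(0.81309060 + 0.62135467·0.58213716) = 75.896464
y = r_b·(sin φ − φ·cos φ) = 64.603498·(0.58213716 − 0.62135467·0.81309060) = 4.969270

x=75.896464 y=4.969270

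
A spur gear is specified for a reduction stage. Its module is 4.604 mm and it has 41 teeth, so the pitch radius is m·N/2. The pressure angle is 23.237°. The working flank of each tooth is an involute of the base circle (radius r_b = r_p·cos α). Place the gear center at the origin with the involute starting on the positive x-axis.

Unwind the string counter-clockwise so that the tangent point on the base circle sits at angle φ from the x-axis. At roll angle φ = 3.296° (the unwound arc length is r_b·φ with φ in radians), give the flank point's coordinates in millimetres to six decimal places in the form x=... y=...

x=86.869183 y=0.005501

pitch radius r_p = m·N/2 = 4.604·41/2 = 94.382000
base radius r_b = r_p·cos α = 94.382000·cos 23.237° = 86.725803
roll angle φ = 3.296° = 0.05752605 rad
x = r_b·(cos φ + φ·sin φ) = 86.725803·(0.99834583 + 0.05752605·0.05749433) = 86.869183
y = r_b·(sin φ − φ·cos φ) = 86.725803·(0.05749433 − 0.05752605·0.99834583) = 0.005501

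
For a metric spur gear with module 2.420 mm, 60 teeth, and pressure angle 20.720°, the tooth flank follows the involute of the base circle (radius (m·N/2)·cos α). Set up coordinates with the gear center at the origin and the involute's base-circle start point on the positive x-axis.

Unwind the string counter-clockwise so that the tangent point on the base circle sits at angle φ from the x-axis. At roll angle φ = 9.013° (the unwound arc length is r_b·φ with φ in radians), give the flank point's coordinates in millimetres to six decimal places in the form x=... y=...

pitch radius r_p = m·N/2 = 2.420·60/2 = 72.600000
base radius r_b = r_p·cos α = 72.600000·cos 20.720° = 67.904275
roll angle φ = 9.013° = 0.15730653 rad
x = r_b·(cos φ + φ·sin φ) = 67.904275·(0.98765282 + 0.15730653·0.15665856) = 68.739242
y = r_b·(sin φ − φ·cos φ) = 67.904275·(0.15665856 − 0.15730653·0.98765282) = 0.087890

x=68.739242 y=0.087890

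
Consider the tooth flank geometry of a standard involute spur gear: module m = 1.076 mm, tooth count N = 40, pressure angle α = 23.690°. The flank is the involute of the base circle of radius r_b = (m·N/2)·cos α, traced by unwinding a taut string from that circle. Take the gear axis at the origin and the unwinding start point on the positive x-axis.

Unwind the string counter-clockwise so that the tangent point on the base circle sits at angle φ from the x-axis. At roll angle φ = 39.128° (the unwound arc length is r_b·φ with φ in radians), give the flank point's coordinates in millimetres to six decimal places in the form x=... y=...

x=23.779786 y=1.996153

pitch radius r_p = m·N/2 = 1.076·40/2 = 21.520000
base radius r_b = r_p·cos α = 21.520000·cos 23.690° = 19.706568
roll angle φ = 39.128° = 0.68291243 rad
x = r_b·(cos φ + φ·sin φ) = 19.706568·(0.77573811 + 0.68291243·0.63105498) = 23.779786
y = r_b·(sin φ − φ·cos φ) = 19.706568·(0.63105498 − 0.68291243·0.77573811) = 1.996153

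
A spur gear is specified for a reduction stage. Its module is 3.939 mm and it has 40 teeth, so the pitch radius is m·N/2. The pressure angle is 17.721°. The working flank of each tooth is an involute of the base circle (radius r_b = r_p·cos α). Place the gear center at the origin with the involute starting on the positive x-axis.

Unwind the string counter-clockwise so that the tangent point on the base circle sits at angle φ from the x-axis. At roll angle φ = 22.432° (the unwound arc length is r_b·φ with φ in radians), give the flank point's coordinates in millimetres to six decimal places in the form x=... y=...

pitch radius r_p = m·N/2 = 3.939·40/2 = 78.780000
base radius r_b = r_p·cos α = 78.780000·cos 17.721° = 75.041888
roll angle φ = 22.432° = 0.39151226 rad
x = r_b·(cos φ + φ·sin φ) = 75.041888·(0.92433306 + 0.39151226·0.38158668) = 80.574645
y = r_b·(sin φ − φ·cos φ) = 75.041888·(0.38158668 − 0.39151226·0.92433306) = 1.478247

x=80.574645 y=1.478247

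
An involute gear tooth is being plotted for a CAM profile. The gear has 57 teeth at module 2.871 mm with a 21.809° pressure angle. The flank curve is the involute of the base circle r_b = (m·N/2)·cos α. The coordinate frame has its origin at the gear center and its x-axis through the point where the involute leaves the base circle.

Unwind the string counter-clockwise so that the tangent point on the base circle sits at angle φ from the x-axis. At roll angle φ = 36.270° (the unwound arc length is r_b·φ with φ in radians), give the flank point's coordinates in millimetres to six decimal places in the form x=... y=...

x=89.697010 y=6.169860

pitch radius r_p = m·N/2 = 2.871·57/2 = 81.823500
base radius r_b = r_p·cos α = 81.823500·cos 21.809° = 75.967186
roll angle φ = 36.270° = 0.63303092 rad
x = r_b·(cos φ + φ·sin φ) = 75.967186·(0.80623815 + 0.63303092·0.59159111) = 89.697010
y = r_b·(sin φ − φ·cos φ) = 75.967186·(0.59159111 − 0.63303092·0.80623815) = 6.169860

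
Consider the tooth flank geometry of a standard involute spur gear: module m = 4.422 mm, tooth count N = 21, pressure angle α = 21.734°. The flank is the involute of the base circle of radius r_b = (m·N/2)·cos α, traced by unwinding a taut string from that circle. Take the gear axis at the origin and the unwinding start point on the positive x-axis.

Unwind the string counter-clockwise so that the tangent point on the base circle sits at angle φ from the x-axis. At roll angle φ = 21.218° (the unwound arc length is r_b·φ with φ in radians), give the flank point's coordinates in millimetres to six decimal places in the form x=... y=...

pitch radius r_p = m·N/2 = 4.422·21/2 = 46.431000
base radius r_b = r_p·cos α = 46.431000·cos 21.734° = 43.130359
roll angle φ = 21.218° = 0.37032396 rad
x = r_b·(cos φ + φ·sin φ) = 43.130359·(0.93221015 + 0.37032396·0.36191745) = 45.987178
y = r_b·(sin φ − φ·cos φ) = 43.130359·(0.36191745 − 0.37032396·0.93221015) = 0.720178

x=45.987178 y=0.720178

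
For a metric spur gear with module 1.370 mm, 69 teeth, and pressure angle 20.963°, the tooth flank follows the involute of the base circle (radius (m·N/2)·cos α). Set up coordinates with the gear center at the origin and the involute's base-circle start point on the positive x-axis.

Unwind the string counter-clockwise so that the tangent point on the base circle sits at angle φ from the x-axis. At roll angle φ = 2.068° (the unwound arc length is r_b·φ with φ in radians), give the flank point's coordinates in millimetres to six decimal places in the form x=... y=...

pitch radius r_p = m·N/2 = 1.370·69/2 = 47.265000
base radius r_b = r_p·cos α = 47.265000·cos 20.963° = 44.136608
roll angle φ = 2.068° = 0.03609341 rad
x = r_b·(cos φ + φ·sin φ) = 44.136608·(0.99934870 + 0.03609341·0.03608557) = 44.165348
y = r_b·(sin φ − φ·cos φ) = 44.136608·(0.03608557 − 0.03609341·0.99934870) = 0.000692

x=44.165348 y=0.000692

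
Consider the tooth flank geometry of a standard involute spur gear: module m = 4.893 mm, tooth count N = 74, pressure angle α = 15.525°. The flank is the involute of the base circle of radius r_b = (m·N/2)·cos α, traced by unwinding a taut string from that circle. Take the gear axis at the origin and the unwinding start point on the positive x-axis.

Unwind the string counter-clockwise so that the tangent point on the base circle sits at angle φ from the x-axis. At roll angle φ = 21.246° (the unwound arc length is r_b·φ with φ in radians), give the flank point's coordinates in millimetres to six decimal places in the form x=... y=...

x=186.018997 y=2.924111

pitch radius r_p = m·N/2 = 4.893·74/2 = 181.041000
base radius r_b = r_p·cos α = 181.041000·cos 15.525° = 174.435494
roll angle φ = 21.246° = 0.37081265 rad
x = r_b·(cos φ + φ·sin φ) = 174.435494·(0.93203317 + 0.37081265·0.36237297) = 186.018997
y = r_b·(sin φ − φ·cos φ) = 174.435494·(0.36237297 − 0.37081265·0.93203317) = 2.924111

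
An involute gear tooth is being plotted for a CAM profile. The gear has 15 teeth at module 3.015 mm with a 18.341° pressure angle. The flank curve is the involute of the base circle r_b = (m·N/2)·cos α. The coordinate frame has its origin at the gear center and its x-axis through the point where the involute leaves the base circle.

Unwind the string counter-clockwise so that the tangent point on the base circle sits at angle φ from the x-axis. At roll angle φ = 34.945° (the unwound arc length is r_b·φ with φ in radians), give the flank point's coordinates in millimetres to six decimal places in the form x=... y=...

pitch radius r_p = m·N/2 = 3.015·15/2 = 22.612500
base radius r_b = r_p·cos α = 22.612500·cos 18.341° = 21.463797
roll angle φ = 34.945° = 0.60990531 rad
x = r_b·(cos φ + φ·sin φ) = 21.463797·(0.81970226 + 0.60990531·0.57278984) = 25.092249
y = r_b·(sin φ − φ·cos φ) = 21.463797·(0.57278984 − 0.60990531·0.81970226) = 1.563618

x=25.092249 y=1.563618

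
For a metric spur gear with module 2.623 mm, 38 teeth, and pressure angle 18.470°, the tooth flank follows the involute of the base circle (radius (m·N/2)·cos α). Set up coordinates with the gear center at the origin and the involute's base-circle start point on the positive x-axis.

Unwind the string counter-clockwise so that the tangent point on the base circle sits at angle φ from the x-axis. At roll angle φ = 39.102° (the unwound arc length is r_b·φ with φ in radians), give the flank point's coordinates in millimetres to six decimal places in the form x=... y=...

pitch radius r_p = m·N/2 = 2.623·38/2 = 49.837000
base radius r_b = r_p·cos α = 49.837000·cos 18.470° = 47.269879
roll angle φ = 39.102° = 0.68245864 rad
x = r_b·(cos φ + φ·sin φ) = 47.269879·(0.77602439 + 0.68245864·0.63070290) = 57.028890
y = r_b·(sin φ − φ·cos φ) = 47.269879·(0.63070290 − 0.68245864·0.77602439) = 4.778906

x=57.028890 y=4.778906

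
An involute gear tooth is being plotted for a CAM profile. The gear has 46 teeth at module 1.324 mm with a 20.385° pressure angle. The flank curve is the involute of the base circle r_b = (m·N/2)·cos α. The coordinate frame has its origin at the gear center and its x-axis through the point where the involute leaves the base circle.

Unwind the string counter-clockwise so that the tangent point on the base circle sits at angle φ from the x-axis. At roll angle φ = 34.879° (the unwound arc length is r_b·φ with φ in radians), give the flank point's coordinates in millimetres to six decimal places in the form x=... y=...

x=33.353968 y=2.068002

pitch radius r_p = m·N/2 = 1.324·46/2 = 30.452000
base radius r_b = r_p·cos α = 30.452000·cos 20.385° = 28.544889
roll angle φ = 34.879° = 0.60875339 rad
x = r_b·(cos φ + φ·sin φ) = 28.544889·(0.82036152 + 0.60875339·0.57184523) = 33.353968
y = r_b·(sin φ − φ·cos φ) = 28.544889·(0.57184523 − 0.60875339·0.82036152) = 2.068002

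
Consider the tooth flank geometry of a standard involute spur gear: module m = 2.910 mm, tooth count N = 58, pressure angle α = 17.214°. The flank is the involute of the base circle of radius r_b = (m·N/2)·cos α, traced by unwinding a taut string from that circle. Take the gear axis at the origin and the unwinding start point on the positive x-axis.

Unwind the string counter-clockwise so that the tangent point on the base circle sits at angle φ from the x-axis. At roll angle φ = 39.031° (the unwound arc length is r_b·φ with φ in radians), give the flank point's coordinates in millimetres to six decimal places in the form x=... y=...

x=97.199106 y=8.106597

pitch radius r_p = m·N/2 = 2.910·58/2 = 84.390000
base radius r_b = r_p·cos α = 84.390000·cos 17.214° = 80.609841
roll angle φ = 39.031° = 0.68121946 rad
x = r_b·(cos φ + φ·sin φ) = 80.609841·(0.77680535 + 0.68121946·0.62974078) = 97.199106
y = r_b·(sin φ − φ·cos φ) = 80.609841·(0.62974078 − 0.68121946·0.77680535) = 8.106597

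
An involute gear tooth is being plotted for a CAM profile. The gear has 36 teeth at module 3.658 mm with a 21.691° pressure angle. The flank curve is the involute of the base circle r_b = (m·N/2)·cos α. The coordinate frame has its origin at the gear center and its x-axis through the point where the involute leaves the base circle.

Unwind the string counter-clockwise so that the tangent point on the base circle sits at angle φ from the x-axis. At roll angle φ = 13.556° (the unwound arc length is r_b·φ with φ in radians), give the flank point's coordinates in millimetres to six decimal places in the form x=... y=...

x=62.870153 y=0.268592

pitch radius r_p = m·N/2 = 3.658·36/2 = 65.844000
base radius r_b = r_p·cos α = 65.844000·cos 21.691° = 61.181628
roll angle φ = 13.556° = 0.23659683 rad
x = r_b·(cos φ + φ·sin φ) = 61.181628·(0.97214129 + 0.23659683·0.23439563) = 62.870153
y = r_b·(sin φ − φ·cos φ) = 61.181628·(0.23439563 − 0.23659683·0.97214129) = 0.268592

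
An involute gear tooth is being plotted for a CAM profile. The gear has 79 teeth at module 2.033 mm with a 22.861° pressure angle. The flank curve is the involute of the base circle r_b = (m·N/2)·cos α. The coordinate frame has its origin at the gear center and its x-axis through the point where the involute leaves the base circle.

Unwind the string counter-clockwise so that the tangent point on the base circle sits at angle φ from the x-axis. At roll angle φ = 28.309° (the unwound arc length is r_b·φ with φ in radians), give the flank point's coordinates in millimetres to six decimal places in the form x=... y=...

pitch radius r_p = m·N/2 = 2.033·79/2 = 80.303500
base radius r_b = r_p·cos α = 80.303500·cos 22.861° = 73.995665
roll angle φ = 28.309° = 0.49408526 rad
x = r_b·(cos φ + φ·sin φ) = 73.995665·(0.88040287 + 0.49408526·0.47422651) = 82.483796
y = r_b·(sin φ − φ·cos φ) = 73.995665·(0.47422651 − 0.49408526·0.88040287) = 2.903030

x=82.483796 y=2.903030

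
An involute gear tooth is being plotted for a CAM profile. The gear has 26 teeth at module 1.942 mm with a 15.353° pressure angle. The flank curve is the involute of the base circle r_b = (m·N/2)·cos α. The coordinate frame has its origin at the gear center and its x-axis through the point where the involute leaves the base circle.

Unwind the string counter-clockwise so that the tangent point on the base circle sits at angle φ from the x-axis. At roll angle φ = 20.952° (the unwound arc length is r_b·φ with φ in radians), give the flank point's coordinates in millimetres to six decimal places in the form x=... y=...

x=25.918775 y=0.391543

pitch radius r_p = m·N/2 = 1.942·26/2 = 25.246000
base radius r_b = r_p·cos α = 25.246000·cos 15.353° = 24.345044
roll angle φ = 20.952° = 0.36568138 rad
x = r_b·(cos φ + φ·sin φ) = 24.345044·(0.93388032 + 0.36568138·0.35758571) = 25.918775
y = r_b·(sin φ − φ·cos φ) = 24.345044·(0.35758571 − 0.36568138·0.93388032) = 0.391543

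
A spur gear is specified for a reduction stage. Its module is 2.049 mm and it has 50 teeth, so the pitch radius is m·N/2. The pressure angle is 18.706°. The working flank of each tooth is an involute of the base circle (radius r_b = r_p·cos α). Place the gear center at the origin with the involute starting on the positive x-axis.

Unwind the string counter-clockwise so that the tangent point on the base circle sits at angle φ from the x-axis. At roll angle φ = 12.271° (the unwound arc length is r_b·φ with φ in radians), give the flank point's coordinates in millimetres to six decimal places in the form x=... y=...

pitch radius r_p = m·N/2 = 2.049·50/2 = 51.225000
base radius r_b = r_p·cos α = 51.225000·cos 18.706° = 48.519126
roll angle φ = 12.271° = 0.21416935 rad
x = r_b·(cos φ + φ·sin φ) = 48.519126·(0.97715327 + 0.21416935·0.21253583) = 49.619149
y = r_b·(sin φ − φ·cos φ) = 48.519126·(0.21253583 − 0.21416935·0.97715327) = 0.158150

x=49.619149 y=0.158150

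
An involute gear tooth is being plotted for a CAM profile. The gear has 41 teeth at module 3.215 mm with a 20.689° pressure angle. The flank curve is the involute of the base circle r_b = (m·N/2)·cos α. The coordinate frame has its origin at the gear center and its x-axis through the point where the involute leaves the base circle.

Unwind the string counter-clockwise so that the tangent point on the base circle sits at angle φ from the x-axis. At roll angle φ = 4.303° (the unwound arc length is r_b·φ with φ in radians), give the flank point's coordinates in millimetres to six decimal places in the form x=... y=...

x=61.830885 y=0.008701

pitch radius r_p = m·N/2 = 3.215·41/2 = 65.907500
base radius r_b = r_p·cos α = 65.907500·cos 20.689° = 61.657249
roll angle φ = 4.303° = 0.07510152 rad
x = r_b·(cos φ + φ·sin φ) = 61.657249·(0.99718121 + 0.07510152·0.07503094) = 61.830885
y = r_b·(sin φ − φ·cos φ) = 61.657249·(0.07503094 − 0.07510152·0.99718121) = 0.008701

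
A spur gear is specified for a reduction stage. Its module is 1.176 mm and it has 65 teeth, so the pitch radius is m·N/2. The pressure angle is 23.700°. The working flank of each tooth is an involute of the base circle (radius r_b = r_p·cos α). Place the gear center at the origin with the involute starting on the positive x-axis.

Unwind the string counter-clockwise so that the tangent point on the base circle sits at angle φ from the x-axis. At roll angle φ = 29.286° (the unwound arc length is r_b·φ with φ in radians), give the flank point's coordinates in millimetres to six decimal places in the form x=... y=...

x=39.273962 y=1.517498

pitch radius r_p = m·N/2 = 1.176·65/2 = 38.220000
base radius r_b = r_p·cos α = 38.220000·cos 23.700° = 34.996624
roll angle φ = 29.286° = 0.51113712 rad
x = r_b·(cos φ + φ·sin φ) = 34.996624·(0.87218883 + 0.51113712·0.48916935) = 39.273962
y = r_b·(sin φ − φ·cos φ) = 34.996624·(0.48916935 − 0.51113712·0.87218883) = 1.517498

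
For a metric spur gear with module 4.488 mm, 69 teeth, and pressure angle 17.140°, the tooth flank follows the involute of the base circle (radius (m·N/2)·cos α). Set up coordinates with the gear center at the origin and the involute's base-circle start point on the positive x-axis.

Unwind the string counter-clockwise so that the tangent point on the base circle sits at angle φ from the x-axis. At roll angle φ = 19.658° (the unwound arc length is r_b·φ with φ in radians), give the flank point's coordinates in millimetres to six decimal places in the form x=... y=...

pitch radius r_p = m·N/2 = 4.488·69/2 = 154.836000
base radius r_b = r_p·cos α = 154.836000·cos 17.140° = 147.959347
roll angle φ = 19.658° = 0.34309682 rad
x = r_b·(cos φ + φ·sin φ) = 147.959347·(0.94171740 + 0.34309682·0.33640503) = 156.413284
y = r_b·(sin φ − φ·cos φ) = 147.959347·(0.33640503 − 0.34309682·0.94171740) = 1.968567

x=156.413284 y=1.968567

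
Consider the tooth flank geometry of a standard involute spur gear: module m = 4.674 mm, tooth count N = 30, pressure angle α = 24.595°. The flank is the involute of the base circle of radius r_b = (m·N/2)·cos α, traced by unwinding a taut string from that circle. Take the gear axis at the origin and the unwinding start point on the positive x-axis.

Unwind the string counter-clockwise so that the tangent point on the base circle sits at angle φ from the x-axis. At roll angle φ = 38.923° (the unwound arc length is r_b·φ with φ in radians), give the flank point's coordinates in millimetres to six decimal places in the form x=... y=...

pitch radius r_p = m·N/2 = 4.674·30/2 = 70.110000
base radius r_b = r_p·cos α = 70.110000·cos 24.595° = 63.749090
roll angle φ = 38.923° = 0.67933450 rad
x = r_b·(cos φ + φ·sin φ) = 63.749090·(0.77799101 + 0.67933450·0.62827541) = 76.804915
y = r_b·(sin φ − φ·cos φ) = 63.749090·(0.62827541 − 0.67933450·0.77799101) = 6.359563

x=76.804915 y=6.359563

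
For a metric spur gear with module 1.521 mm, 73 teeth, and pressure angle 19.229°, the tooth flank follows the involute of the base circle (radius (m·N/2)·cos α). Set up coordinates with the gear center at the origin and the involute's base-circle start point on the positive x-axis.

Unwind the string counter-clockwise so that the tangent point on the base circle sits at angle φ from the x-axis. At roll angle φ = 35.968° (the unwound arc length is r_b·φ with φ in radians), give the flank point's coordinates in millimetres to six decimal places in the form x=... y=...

x=61.752441 y=4.154684

pitch radius r_p = m·N/2 = 1.521·73/2 = 55.516500
base radius r_b = r_p·cos α = 55.516500·cos 19.229° = 52.419223
roll angle φ = 35.968° = 0.62776003 rad
x = r_b·(cos φ + φ·sin φ) = 52.419223·(0.80934515 + 0.62776003·0.58733332) = 61.752441
y = r_b·(sin φ − φ·cos φ) = 52.419223·(0.58733332 − 0.62776003·0.80934515) = 4.154684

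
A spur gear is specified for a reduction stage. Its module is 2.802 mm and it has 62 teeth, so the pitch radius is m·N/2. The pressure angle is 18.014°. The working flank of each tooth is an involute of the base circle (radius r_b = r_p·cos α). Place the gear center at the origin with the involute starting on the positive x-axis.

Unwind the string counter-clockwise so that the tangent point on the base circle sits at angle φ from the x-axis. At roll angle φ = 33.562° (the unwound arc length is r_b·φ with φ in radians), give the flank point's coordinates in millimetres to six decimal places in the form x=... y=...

pitch radius r_p = m·N/2 = 2.802·62/2 = 86.862000
base radius r_b = r_p·cos α = 86.862000·cos 18.014° = 82.604110
roll angle φ = 33.562° = 0.58576740 rad
x = r_b·(cos φ + φ·sin φ) = 82.604110·(0.83328808 + 0.58576740·0.55283901) = 95.583128
y = r_b·(sin φ − φ·cos φ) = 82.604110·(0.55283901 − 0.58576740·0.83328808) = 5.346635

x=95.583128 y=5.346635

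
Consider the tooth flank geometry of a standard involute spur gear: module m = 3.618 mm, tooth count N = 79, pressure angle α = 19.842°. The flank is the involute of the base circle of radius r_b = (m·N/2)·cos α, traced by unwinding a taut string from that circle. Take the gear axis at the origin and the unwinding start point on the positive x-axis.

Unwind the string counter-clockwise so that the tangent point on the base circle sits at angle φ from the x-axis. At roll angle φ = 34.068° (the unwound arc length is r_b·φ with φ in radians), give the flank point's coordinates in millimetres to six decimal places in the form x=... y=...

x=156.130355 y=9.090830

pitch radius r_p = m·N/2 = 3.618·79/2 = 142.911000
base radius r_b = r_p·cos α = 142.911000·cos 19.842° = 134.426690
roll angle φ = 34.068° = 0.59459877 rad
x = r_b·(cos φ + φ·sin φ) = 134.426690·(0.82837333 + 0.59459877·0.56017643) = 156.130355
y = r_b·(sin φ − φ·cos φ) = 134.426690·(0.56017643 − 0.59459877·0.82837333) = 9.090830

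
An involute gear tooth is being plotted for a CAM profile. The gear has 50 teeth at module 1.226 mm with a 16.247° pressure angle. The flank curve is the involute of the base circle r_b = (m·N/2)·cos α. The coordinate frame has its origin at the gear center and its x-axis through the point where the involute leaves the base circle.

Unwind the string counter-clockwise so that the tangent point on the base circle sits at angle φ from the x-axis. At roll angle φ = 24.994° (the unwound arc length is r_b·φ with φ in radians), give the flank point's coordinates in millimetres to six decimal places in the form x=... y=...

pitch radius r_p = m·N/2 = 1.226·50/2 = 30.650000
base radius r_b = r_p·cos α = 30.650000·cos 16.247° = 29.425977
roll angle φ = 24.994° = 0.43622759 rad
x = r_b·(cos φ + φ·sin φ) = 29.425977·(0.90635204 + 0.43622759·0.42252335) = 32.093983
y = r_b·(sin φ − φ·cos φ) = 29.425977·(0.42252335 − 0.43622759·0.90635204) = 0.798844

x=32.093983 y=0.798844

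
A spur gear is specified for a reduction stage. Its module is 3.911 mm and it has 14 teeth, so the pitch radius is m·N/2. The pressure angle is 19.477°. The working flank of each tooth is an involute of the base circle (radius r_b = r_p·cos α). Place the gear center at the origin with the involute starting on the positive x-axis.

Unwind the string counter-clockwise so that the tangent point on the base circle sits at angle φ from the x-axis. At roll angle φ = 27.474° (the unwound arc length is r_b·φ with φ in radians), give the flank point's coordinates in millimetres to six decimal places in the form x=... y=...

pitch radius r_p = m·N/2 = 3.911·14/2 = 27.377000
base radius r_b = r_p·cos α = 27.377000·cos 19.477° = 25.810363
roll angle φ = 27.474° = 0.47951176 rad
x = r_b·(cos φ + φ·sin φ) = 25.810363·(0.88722028 + 0.47951176·0.46134605) = 28.609267
y = r_b·(sin φ − φ·cos φ) = 25.810363·(0.46134605 − 0.47951176·0.88722028) = 0.926940

x=28.609267 y=0.926940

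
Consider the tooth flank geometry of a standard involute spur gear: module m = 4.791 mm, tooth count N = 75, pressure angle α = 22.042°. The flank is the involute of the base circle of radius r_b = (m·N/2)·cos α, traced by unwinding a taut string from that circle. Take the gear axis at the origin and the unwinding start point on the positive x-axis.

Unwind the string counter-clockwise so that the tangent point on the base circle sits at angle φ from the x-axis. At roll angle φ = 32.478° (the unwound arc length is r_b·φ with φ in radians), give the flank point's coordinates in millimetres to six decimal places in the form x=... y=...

pitch radius r_p = m·N/2 = 4.791·75/2 = 179.662500
base radius r_b = r_p·cos α = 179.662500·cos 22.042° = 166.530789
roll angle φ = 32.478° = 0.56684803 rad
x = r_b·(cos φ + φ·sin φ) = 166.530789·(0.84359769 + 0.56684803·0.53697573) = 191.174236
y = r_b·(sin φ − φ·cos φ) = 166.530789·(0.53697573 − 0.56684803·0.84359769) = 9.789352

x=191.174236 y=9.789352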